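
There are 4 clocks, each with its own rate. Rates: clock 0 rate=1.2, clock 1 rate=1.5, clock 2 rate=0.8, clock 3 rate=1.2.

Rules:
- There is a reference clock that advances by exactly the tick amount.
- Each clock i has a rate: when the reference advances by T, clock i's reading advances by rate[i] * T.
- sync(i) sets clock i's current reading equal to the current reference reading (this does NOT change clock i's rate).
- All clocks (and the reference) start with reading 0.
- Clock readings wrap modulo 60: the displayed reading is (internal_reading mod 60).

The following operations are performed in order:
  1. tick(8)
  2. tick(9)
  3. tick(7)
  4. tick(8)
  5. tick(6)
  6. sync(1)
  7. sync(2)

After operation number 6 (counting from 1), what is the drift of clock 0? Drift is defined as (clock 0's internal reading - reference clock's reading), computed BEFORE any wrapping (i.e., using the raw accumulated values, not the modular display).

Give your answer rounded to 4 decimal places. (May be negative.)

Answer: 7.6000

Derivation:
After op 1 tick(8): ref=8.0000 raw=[9.6000 12.0000 6.4000 9.6000]
After op 2 tick(9): ref=17.0000 raw=[20.4000 25.5000 13.6000 20.4000]
After op 3 tick(7): ref=24.0000 raw=[28.8000 36.0000 19.2000 28.8000]
After op 4 tick(8): ref=32.0000 raw=[38.4000 48.0000 25.6000 38.4000]
After op 5 tick(6): ref=38.0000 raw=[45.6000 57.0000 30.4000 45.6000]
After op 6 sync(1): ref=38.0000 raw=[45.6000 38.0000 30.4000 45.6000]
Drift of clock 0 after op 6: 45.6000 - 38.0000 = 7.6000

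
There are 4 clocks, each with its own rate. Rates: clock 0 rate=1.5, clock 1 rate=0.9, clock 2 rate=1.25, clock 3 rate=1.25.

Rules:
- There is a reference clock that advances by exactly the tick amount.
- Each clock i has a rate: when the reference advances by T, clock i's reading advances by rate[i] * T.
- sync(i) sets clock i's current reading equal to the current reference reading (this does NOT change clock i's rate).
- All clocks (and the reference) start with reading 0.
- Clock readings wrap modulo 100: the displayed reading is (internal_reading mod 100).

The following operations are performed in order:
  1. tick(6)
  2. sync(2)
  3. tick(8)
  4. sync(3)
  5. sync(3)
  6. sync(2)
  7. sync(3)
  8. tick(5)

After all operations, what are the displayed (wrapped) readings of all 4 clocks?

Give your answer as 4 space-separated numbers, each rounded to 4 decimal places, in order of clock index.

After op 1 tick(6): ref=6.0000 raw=[9.0000 5.4000 7.5000 7.5000]
After op 2 sync(2): ref=6.0000 raw=[9.0000 5.4000 6.0000 7.5000]
After op 3 tick(8): ref=14.0000 raw=[21.0000 12.6000 16.0000 17.5000]
After op 4 sync(3): ref=14.0000 raw=[21.0000 12.6000 16.0000 14.0000]
After op 5 sync(3): ref=14.0000 raw=[21.0000 12.6000 16.0000 14.0000]
After op 6 sync(2): ref=14.0000 raw=[21.0000 12.6000 14.0000 14.0000]
After op 7 sync(3): ref=14.0000 raw=[21.0000 12.6000 14.0000 14.0000]
After op 8 tick(5): ref=19.0000 raw=[28.5000 17.1000 20.2500 20.2500]
Wrap final raw readings (mod 100): 28.5000 mod 100 = 28.5000; 17.1000 mod 100 = 17.1000; 20.2500 mod 100 = 20.2500; 20.2500 mod 100 = 20.2500

Answer: 28.5000 17.1000 20.2500 20.2500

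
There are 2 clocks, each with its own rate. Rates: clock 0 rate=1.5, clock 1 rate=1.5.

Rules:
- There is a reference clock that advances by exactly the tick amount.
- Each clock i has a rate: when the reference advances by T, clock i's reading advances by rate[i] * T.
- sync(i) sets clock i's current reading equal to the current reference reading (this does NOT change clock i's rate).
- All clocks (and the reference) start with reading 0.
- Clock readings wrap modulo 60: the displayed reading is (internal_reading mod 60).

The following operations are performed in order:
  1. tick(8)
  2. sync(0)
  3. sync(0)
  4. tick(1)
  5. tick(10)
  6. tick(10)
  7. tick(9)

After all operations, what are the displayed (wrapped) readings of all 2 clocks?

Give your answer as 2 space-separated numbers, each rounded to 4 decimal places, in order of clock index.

Answer: 53.0000 57.0000

Derivation:
After op 1 tick(8): ref=8.0000 raw=[12.0000 12.0000]
After op 2 sync(0): ref=8.0000 raw=[8.0000 12.0000]
After op 3 sync(0): ref=8.0000 raw=[8.0000 12.0000]
After op 4 tick(1): ref=9.0000 raw=[9.5000 13.5000]
After op 5 tick(10): ref=19.0000 raw=[24.5000 28.5000]
After op 6 tick(10): ref=29.0000 raw=[39.5000 43.5000]
After op 7 tick(9): ref=38.0000 raw=[53.0000 57.0000]
Wrap final raw readings (mod 60): 53.0000 mod 60 = 53.0000; 57.0000 mod 60 = 57.0000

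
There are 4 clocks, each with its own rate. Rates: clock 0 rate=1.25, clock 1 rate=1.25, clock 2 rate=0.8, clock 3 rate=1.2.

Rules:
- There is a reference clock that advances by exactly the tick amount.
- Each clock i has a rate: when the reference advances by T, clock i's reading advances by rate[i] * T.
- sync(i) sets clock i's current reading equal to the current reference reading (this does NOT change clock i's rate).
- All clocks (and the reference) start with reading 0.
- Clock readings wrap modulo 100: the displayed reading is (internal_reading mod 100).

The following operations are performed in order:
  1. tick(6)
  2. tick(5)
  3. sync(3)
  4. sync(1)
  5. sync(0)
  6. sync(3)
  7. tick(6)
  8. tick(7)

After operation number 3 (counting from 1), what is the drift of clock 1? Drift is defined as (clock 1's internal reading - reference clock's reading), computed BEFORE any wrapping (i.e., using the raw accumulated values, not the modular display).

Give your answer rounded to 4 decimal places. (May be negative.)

After op 1 tick(6): ref=6.0000 raw=[7.5000 7.5000 4.8000 7.2000]
After op 2 tick(5): ref=11.0000 raw=[13.7500 13.7500 8.8000 13.2000]
After op 3 sync(3): ref=11.0000 raw=[13.7500 13.7500 8.8000 11.0000]
Drift of clock 1 after op 3: 13.7500 - 11.0000 = 2.7500

Answer: 2.7500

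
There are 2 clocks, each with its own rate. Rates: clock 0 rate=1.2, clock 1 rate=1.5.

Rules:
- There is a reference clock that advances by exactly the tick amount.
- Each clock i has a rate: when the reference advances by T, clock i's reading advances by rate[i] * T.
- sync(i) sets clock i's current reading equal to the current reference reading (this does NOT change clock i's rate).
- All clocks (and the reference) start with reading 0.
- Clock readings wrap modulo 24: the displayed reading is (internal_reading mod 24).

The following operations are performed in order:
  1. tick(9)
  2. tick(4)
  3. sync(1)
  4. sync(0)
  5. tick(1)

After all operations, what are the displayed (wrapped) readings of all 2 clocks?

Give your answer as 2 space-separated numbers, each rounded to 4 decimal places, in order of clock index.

After op 1 tick(9): ref=9.0000 raw=[10.8000 13.5000]
After op 2 tick(4): ref=13.0000 raw=[15.6000 19.5000]
After op 3 sync(1): ref=13.0000 raw=[15.6000 13.0000]
After op 4 sync(0): ref=13.0000 raw=[13.0000 13.0000]
After op 5 tick(1): ref=14.0000 raw=[14.2000 14.5000]
Wrap final raw readings (mod 24): 14.2000 mod 24 = 14.2000; 14.5000 mod 24 = 14.5000

Answer: 14.2000 14.5000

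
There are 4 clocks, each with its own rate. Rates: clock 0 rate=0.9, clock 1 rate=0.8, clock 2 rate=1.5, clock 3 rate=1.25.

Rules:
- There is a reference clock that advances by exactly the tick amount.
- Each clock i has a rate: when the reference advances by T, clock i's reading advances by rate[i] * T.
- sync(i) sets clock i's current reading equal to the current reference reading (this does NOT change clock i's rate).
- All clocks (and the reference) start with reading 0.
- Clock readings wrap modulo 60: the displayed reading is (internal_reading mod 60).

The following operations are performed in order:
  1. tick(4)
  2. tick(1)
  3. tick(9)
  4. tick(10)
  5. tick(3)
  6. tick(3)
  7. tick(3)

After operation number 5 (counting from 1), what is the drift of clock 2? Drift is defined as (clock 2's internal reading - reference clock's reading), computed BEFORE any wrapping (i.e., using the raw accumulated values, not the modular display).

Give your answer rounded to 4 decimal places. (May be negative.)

Answer: 13.5000

Derivation:
After op 1 tick(4): ref=4.0000 raw=[3.6000 3.2000 6.0000 5.0000]
After op 2 tick(1): ref=5.0000 raw=[4.5000 4.0000 7.5000 6.2500]
After op 3 tick(9): ref=14.0000 raw=[12.6000 11.2000 21.0000 17.5000]
After op 4 tick(10): ref=24.0000 raw=[21.6000 19.2000 36.0000 30.0000]
After op 5 tick(3): ref=27.0000 raw=[24.3000 21.6000 40.5000 33.7500]
Drift of clock 2 after op 5: 40.5000 - 27.0000 = 13.5000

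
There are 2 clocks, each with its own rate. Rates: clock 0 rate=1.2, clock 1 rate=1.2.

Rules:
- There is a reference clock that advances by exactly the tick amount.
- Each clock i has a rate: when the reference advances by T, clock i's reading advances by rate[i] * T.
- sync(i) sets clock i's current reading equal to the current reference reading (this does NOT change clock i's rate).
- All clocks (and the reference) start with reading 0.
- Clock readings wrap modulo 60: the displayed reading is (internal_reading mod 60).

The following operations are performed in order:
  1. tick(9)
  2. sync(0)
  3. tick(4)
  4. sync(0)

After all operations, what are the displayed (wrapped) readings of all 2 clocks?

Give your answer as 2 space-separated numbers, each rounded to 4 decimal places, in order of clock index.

After op 1 tick(9): ref=9.0000 raw=[10.8000 10.8000]
After op 2 sync(0): ref=9.0000 raw=[9.0000 10.8000]
After op 3 tick(4): ref=13.0000 raw=[13.8000 15.6000]
After op 4 sync(0): ref=13.0000 raw=[13.0000 15.6000]
Wrap final raw readings (mod 60): 13.0000 mod 60 = 13.0000; 15.6000 mod 60 = 15.6000

Answer: 13.0000 15.6000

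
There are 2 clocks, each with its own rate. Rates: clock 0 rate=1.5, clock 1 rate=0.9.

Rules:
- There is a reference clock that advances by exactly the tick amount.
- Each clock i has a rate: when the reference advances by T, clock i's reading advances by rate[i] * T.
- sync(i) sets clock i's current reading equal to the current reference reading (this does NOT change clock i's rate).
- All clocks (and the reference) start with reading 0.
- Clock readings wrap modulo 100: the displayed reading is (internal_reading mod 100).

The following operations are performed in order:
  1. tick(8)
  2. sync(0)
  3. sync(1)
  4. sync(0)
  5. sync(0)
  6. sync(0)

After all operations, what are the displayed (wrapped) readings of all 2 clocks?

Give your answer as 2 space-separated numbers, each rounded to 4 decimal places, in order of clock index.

Answer: 8.0000 8.0000

Derivation:
After op 1 tick(8): ref=8.0000 raw=[12.0000 7.2000]
After op 2 sync(0): ref=8.0000 raw=[8.0000 7.2000]
After op 3 sync(1): ref=8.0000 raw=[8.0000 8.0000]
After op 4 sync(0): ref=8.0000 raw=[8.0000 8.0000]
After op 5 sync(0): ref=8.0000 raw=[8.0000 8.0000]
After op 6 sync(0): ref=8.0000 raw=[8.0000 8.0000]
Wrap final raw readings (mod 100): 8.0000 mod 100 = 8.0000; 8.0000 mod 100 = 8.0000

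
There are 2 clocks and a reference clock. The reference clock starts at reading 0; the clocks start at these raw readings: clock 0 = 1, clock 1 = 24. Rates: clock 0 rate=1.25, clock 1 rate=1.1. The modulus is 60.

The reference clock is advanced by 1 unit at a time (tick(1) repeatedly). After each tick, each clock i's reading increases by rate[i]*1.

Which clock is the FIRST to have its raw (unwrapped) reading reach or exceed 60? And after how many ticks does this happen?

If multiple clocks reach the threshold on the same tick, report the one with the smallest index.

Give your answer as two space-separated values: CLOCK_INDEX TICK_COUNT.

clock 0: start=1, rate=1.25, needs 60-1 = 59; ticks = ceil(59/1.25) = ceil(47.2000) = 48; reading at tick 48 = 1 + 1.25*48 = 61.0000
clock 1: start=24, rate=1.1, needs 60-24 = 36; ticks = ceil(36/1.1) = ceil(32.7273) = 33; reading at tick 33 = 24 + 1.1*33 = 60.3000
Minimum tick count = 33; winners = [1]; smallest index = 1

Answer: 1 33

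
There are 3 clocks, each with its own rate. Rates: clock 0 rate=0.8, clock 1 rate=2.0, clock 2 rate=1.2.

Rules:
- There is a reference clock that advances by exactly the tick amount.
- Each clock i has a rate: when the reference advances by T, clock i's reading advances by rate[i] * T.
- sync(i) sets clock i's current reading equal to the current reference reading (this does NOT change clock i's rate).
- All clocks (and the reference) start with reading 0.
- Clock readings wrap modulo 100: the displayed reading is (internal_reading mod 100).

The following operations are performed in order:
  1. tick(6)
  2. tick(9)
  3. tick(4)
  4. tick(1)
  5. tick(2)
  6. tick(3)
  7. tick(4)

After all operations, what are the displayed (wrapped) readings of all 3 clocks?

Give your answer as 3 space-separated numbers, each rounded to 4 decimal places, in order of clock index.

After op 1 tick(6): ref=6.0000 raw=[4.8000 12.0000 7.2000]
After op 2 tick(9): ref=15.0000 raw=[12.0000 30.0000 18.0000]
After op 3 tick(4): ref=19.0000 raw=[15.2000 38.0000 22.8000]
After op 4 tick(1): ref=20.0000 raw=[16.0000 40.0000 24.0000]
After op 5 tick(2): ref=22.0000 raw=[17.6000 44.0000 26.4000]
After op 6 tick(3): ref=25.0000 raw=[20.0000 50.0000 30.0000]
After op 7 tick(4): ref=29.0000 raw=[23.2000 58.0000 34.8000]
Wrap final raw readings (mod 100): 23.2000 mod 100 = 23.2000; 58.0000 mod 100 = 58.0000; 34.8000 mod 100 = 34.8000

Answer: 23.2000 58.0000 34.8000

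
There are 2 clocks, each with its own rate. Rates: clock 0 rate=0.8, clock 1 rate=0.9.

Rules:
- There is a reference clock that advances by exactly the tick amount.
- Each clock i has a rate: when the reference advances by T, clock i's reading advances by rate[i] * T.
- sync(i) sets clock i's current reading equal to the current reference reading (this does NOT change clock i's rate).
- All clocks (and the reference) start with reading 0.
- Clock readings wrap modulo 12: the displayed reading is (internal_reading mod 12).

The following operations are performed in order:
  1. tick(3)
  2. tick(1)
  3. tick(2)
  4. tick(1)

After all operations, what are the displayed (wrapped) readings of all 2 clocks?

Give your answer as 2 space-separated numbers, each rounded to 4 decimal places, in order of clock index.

After op 1 tick(3): ref=3.0000 raw=[2.4000 2.7000]
After op 2 tick(1): ref=4.0000 raw=[3.2000 3.6000]
After op 3 tick(2): ref=6.0000 raw=[4.8000 5.4000]
After op 4 tick(1): ref=7.0000 raw=[5.6000 6.3000]
Wrap final raw readings (mod 12): 5.6000 mod 12 = 5.6000; 6.3000 mod 12 = 6.3000

Answer: 5.6000 6.3000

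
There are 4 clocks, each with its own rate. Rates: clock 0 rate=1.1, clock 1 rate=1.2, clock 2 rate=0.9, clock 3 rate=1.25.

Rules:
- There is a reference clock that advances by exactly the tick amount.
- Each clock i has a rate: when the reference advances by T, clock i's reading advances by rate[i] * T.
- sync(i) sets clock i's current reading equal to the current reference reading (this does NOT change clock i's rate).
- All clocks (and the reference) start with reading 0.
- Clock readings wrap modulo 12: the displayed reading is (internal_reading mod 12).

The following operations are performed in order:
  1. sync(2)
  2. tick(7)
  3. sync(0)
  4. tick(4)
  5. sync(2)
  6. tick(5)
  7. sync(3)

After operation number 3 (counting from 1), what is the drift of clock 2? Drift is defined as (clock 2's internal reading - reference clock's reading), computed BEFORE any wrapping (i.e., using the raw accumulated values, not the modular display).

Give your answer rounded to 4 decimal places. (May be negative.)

After op 1 sync(2): ref=0.0000 raw=[0.0000 0.0000 0.0000 0.0000]
After op 2 tick(7): ref=7.0000 raw=[7.7000 8.4000 6.3000 8.7500]
After op 3 sync(0): ref=7.0000 raw=[7.0000 8.4000 6.3000 8.7500]
Drift of clock 2 after op 3: 6.3000 - 7.0000 = -0.7000

Answer: -0.7000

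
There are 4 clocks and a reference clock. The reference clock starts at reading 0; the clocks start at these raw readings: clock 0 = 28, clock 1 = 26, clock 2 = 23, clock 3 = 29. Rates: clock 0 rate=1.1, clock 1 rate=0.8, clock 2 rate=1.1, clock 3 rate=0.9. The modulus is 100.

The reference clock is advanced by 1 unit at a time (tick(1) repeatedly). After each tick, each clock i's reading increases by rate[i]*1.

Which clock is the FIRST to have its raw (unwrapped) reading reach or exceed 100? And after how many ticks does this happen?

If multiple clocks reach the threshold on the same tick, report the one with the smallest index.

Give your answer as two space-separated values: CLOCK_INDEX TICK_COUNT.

Answer: 0 66

Derivation:
clock 0: start=28, rate=1.1, needs 100-28 = 72; ticks = ceil(72/1.1) = ceil(65.4545) = 66; reading at tick 66 = 28 + 1.1*66 = 100.6000
clock 1: start=26, rate=0.8, needs 100-26 = 74; ticks = ceil(74/0.8) = ceil(92.5000) = 93; reading at tick 93 = 26 + 0.8*93 = 100.4000
clock 2: start=23, rate=1.1, needs 100-23 = 77; ticks = ceil(77/1.1) = ceil(70.0000) = 70; reading at tick 70 = 23 + 1.1*70 = 100.0000
clock 3: start=29, rate=0.9, needs 100-29 = 71; ticks = ceil(71/0.9) = ceil(78.8889) = 79; reading at tick 79 = 29 + 0.9*79 = 100.1000
Minimum tick count = 66; winners = [0]; smallest index = 0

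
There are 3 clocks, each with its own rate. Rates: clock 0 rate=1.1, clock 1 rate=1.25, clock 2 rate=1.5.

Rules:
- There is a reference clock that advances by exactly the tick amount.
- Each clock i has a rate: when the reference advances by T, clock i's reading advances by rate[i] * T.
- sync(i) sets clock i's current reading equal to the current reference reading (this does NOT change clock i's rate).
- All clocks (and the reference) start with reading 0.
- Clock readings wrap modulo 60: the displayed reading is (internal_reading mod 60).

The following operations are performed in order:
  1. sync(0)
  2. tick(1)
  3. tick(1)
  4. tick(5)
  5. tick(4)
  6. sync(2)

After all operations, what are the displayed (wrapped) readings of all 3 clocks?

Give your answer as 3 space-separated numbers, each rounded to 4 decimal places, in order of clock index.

Answer: 12.1000 13.7500 11.0000

Derivation:
After op 1 sync(0): ref=0.0000 raw=[0.0000 0.0000 0.0000]
After op 2 tick(1): ref=1.0000 raw=[1.1000 1.2500 1.5000]
After op 3 tick(1): ref=2.0000 raw=[2.2000 2.5000 3.0000]
After op 4 tick(5): ref=7.0000 raw=[7.7000 8.7500 10.5000]
After op 5 tick(4): ref=11.0000 raw=[12.1000 13.7500 16.5000]
After op 6 sync(2): ref=11.0000 raw=[12.1000 13.7500 11.0000]
Wrap final raw readings (mod 60): 12.1000 mod 60 = 12.1000; 13.7500 mod 60 = 13.7500; 11.0000 mod 60 = 11.0000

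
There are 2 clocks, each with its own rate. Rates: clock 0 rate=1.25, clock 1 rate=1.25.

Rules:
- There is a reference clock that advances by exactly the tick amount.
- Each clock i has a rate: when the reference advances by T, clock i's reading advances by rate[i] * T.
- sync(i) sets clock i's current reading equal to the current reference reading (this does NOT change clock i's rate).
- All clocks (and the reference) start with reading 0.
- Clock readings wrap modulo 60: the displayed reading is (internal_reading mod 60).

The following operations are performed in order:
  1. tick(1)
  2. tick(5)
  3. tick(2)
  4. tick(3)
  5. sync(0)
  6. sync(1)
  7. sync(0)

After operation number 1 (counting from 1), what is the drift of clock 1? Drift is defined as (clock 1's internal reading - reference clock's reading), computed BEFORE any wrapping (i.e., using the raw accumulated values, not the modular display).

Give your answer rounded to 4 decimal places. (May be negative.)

Answer: 0.2500

Derivation:
After op 1 tick(1): ref=1.0000 raw=[1.2500 1.2500]
Drift of clock 1 after op 1: 1.2500 - 1.0000 = 0.2500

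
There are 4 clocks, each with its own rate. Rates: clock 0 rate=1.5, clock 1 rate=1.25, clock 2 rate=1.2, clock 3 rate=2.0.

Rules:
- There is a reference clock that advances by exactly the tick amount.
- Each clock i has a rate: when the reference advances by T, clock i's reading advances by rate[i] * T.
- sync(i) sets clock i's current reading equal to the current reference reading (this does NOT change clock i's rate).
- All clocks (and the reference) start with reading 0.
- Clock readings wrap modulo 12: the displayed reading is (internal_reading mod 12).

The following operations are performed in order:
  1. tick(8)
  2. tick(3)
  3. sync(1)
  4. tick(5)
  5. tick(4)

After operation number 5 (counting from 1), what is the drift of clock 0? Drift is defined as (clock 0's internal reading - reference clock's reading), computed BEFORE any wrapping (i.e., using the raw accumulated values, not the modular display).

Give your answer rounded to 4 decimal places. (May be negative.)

Answer: 10.0000

Derivation:
After op 1 tick(8): ref=8.0000 raw=[12.0000 10.0000 9.6000 16.0000]
After op 2 tick(3): ref=11.0000 raw=[16.5000 13.7500 13.2000 22.0000]
After op 3 sync(1): ref=11.0000 raw=[16.5000 11.0000 13.2000 22.0000]
After op 4 tick(5): ref=16.0000 raw=[24.0000 17.2500 19.2000 32.0000]
After op 5 tick(4): ref=20.0000 raw=[30.0000 22.2500 24.0000 40.0000]
Drift of clock 0 after op 5: 30.0000 - 20.0000 = 10.0000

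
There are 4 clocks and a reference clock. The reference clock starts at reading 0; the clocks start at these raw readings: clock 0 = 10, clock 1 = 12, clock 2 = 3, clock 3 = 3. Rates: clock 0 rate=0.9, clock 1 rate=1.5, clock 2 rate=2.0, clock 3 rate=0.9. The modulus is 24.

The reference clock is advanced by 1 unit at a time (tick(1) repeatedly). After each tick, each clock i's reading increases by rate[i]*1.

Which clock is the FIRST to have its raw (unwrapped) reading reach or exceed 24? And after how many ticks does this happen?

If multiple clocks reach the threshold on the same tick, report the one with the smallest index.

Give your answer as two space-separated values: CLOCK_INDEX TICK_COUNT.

Answer: 1 8

Derivation:
clock 0: start=10, rate=0.9, needs 24-10 = 14; ticks = ceil(14/0.9) = ceil(15.5556) = 16; reading at tick 16 = 10 + 0.9*16 = 24.4000
clock 1: start=12, rate=1.5, needs 24-12 = 12; ticks = ceil(12/1.5) = ceil(8.0000) = 8; reading at tick 8 = 12 + 1.5*8 = 24.0000
clock 2: start=3, rate=2.0, needs 24-3 = 21; ticks = ceil(21/2.0) = ceil(10.5000) = 11; reading at tick 11 = 3 + 2.0*11 = 25.0000
clock 3: start=3, rate=0.9, needs 24-3 = 21; ticks = ceil(21/0.9) = ceil(23.3333) = 24; reading at tick 24 = 3 + 0.9*24 = 24.6000
Minimum tick count = 8; winners = [1]; smallest index = 1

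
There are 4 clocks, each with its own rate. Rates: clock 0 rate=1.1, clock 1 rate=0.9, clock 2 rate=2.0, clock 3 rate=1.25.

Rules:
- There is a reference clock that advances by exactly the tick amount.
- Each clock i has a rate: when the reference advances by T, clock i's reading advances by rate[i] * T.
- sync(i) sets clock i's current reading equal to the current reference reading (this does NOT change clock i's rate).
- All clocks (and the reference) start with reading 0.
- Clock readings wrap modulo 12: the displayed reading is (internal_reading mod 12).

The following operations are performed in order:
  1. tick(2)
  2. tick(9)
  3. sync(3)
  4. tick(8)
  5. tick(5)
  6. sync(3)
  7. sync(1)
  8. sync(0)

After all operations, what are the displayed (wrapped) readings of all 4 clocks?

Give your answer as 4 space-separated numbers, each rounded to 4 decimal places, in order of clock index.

After op 1 tick(2): ref=2.0000 raw=[2.2000 1.8000 4.0000 2.5000]
After op 2 tick(9): ref=11.0000 raw=[12.1000 9.9000 22.0000 13.7500]
After op 3 sync(3): ref=11.0000 raw=[12.1000 9.9000 22.0000 11.0000]
After op 4 tick(8): ref=19.0000 raw=[20.9000 17.1000 38.0000 21.0000]
After op 5 tick(5): ref=24.0000 raw=[26.4000 21.6000 48.0000 27.2500]
After op 6 sync(3): ref=24.0000 raw=[26.4000 21.6000 48.0000 24.0000]
After op 7 sync(1): ref=24.0000 raw=[26.4000 24.0000 48.0000 24.0000]
After op 8 sync(0): ref=24.0000 raw=[24.0000 24.0000 48.0000 24.0000]
Wrap final raw readings (mod 12): 24.0000 mod 12 = 0.0000; 24.0000 mod 12 = 0.0000; 48.0000 mod 12 = 0.0000; 24.0000 mod 12 = 0.0000

Answer: 0.0000 0.0000 0.0000 0.0000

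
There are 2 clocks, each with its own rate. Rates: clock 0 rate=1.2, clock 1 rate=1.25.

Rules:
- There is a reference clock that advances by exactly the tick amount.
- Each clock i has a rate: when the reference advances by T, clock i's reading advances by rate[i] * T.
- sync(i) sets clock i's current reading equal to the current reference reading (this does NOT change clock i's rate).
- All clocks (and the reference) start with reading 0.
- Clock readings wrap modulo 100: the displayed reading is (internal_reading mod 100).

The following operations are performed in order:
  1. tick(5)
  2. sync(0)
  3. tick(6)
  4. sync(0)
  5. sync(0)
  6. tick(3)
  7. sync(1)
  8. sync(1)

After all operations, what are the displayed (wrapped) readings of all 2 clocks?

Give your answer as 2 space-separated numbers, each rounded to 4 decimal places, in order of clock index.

After op 1 tick(5): ref=5.0000 raw=[6.0000 6.2500]
After op 2 sync(0): ref=5.0000 raw=[5.0000 6.2500]
After op 3 tick(6): ref=11.0000 raw=[12.2000 13.7500]
After op 4 sync(0): ref=11.0000 raw=[11.0000 13.7500]
After op 5 sync(0): ref=11.0000 raw=[11.0000 13.7500]
After op 6 tick(3): ref=14.0000 raw=[14.6000 17.5000]
After op 7 sync(1): ref=14.0000 raw=[14.6000 14.0000]
After op 8 sync(1): ref=14.0000 raw=[14.6000 14.0000]
Wrap final raw readings (mod 100): 14.6000 mod 100 = 14.6000; 14.0000 mod 100 = 14.0000

Answer: 14.6000 14.0000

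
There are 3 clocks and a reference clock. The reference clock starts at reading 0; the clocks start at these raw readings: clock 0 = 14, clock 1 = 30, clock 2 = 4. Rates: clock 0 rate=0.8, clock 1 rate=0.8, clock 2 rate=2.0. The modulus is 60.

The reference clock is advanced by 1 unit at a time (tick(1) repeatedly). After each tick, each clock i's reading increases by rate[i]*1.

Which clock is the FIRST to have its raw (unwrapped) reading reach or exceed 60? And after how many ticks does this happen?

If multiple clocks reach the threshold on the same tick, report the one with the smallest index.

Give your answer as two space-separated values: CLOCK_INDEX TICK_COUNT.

Answer: 2 28

Derivation:
clock 0: start=14, rate=0.8, needs 60-14 = 46; ticks = ceil(46/0.8) = ceil(57.5000) = 58; reading at tick 58 = 14 + 0.8*58 = 60.4000
clock 1: start=30, rate=0.8, needs 60-30 = 30; ticks = ceil(30/0.8) = ceil(37.5000) = 38; reading at tick 38 = 30 + 0.8*38 = 60.4000
clock 2: start=4, rate=2.0, needs 60-4 = 56; ticks = ceil(56/2.0) = ceil(28.0000) = 28; reading at tick 28 = 4 + 2.0*28 = 60.0000
Minimum tick count = 28; winners = [2]; smallest index = 2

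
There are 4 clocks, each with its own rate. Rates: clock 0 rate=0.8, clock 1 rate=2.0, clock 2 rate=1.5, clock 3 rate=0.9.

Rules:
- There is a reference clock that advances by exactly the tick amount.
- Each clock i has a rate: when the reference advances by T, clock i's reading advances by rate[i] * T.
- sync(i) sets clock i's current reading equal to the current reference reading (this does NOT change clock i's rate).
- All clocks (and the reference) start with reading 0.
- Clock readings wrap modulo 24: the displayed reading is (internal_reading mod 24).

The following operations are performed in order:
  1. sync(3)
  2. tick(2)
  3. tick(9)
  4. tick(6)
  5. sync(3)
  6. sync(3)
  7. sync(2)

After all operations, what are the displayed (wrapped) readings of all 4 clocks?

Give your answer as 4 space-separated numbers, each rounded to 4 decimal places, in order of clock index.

Answer: 13.6000 10.0000 17.0000 17.0000

Derivation:
After op 1 sync(3): ref=0.0000 raw=[0.0000 0.0000 0.0000 0.0000]
After op 2 tick(2): ref=2.0000 raw=[1.6000 4.0000 3.0000 1.8000]
After op 3 tick(9): ref=11.0000 raw=[8.8000 22.0000 16.5000 9.9000]
After op 4 tick(6): ref=17.0000 raw=[13.6000 34.0000 25.5000 15.3000]
After op 5 sync(3): ref=17.0000 raw=[13.6000 34.0000 25.5000 17.0000]
After op 6 sync(3): ref=17.0000 raw=[13.6000 34.0000 25.5000 17.0000]
After op 7 sync(2): ref=17.0000 raw=[13.6000 34.0000 17.0000 17.0000]
Wrap final raw readings (mod 24): 13.6000 mod 24 = 13.6000; 34.0000 mod 24 = 10.0000; 17.0000 mod 24 = 17.0000; 17.0000 mod 24 = 17.0000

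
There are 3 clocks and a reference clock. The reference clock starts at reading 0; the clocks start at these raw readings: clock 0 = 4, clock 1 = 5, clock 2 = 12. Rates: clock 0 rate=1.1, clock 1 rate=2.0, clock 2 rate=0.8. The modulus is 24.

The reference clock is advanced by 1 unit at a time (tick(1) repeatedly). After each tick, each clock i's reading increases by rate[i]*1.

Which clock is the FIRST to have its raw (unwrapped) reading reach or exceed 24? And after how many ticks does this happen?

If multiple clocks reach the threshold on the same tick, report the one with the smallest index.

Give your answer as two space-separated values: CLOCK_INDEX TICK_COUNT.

Answer: 1 10

Derivation:
clock 0: start=4, rate=1.1, needs 24-4 = 20; ticks = ceil(20/1.1) = ceil(18.1818) = 19; reading at tick 19 = 4 + 1.1*19 = 24.9000
clock 1: start=5, rate=2.0, needs 24-5 = 19; ticks = ceil(19/2.0) = ceil(9.5000) = 10; reading at tick 10 = 5 + 2.0*10 = 25.0000
clock 2: start=12, rate=0.8, needs 24-12 = 12; ticks = ceil(12/0.8) = ceil(15.0000) = 15; reading at tick 15 = 12 + 0.8*15 = 24.0000
Minimum tick count = 10; winners = [1]; smallest index = 1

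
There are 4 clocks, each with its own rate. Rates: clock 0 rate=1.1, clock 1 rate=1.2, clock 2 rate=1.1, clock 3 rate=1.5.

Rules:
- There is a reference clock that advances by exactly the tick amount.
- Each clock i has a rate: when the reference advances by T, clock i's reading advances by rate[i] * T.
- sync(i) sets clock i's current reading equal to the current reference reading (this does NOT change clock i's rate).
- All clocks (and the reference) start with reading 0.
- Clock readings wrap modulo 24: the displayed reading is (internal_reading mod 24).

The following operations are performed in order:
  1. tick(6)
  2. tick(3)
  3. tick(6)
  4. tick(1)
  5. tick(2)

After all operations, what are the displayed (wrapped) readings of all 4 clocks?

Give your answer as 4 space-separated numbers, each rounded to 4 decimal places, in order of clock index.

After op 1 tick(6): ref=6.0000 raw=[6.6000 7.2000 6.6000 9.0000]
After op 2 tick(3): ref=9.0000 raw=[9.9000 10.8000 9.9000 13.5000]
After op 3 tick(6): ref=15.0000 raw=[16.5000 18.0000 16.5000 22.5000]
After op 4 tick(1): ref=16.0000 raw=[17.6000 19.2000 17.6000 24.0000]
After op 5 tick(2): ref=18.0000 raw=[19.8000 21.6000 19.8000 27.0000]
Wrap final raw readings (mod 24): 19.8000 mod 24 = 19.8000; 21.6000 mod 24 = 21.6000; 19.8000 mod 24 = 19.8000; 27.0000 mod 24 = 3.0000

Answer: 19.8000 21.6000 19.8000 3.0000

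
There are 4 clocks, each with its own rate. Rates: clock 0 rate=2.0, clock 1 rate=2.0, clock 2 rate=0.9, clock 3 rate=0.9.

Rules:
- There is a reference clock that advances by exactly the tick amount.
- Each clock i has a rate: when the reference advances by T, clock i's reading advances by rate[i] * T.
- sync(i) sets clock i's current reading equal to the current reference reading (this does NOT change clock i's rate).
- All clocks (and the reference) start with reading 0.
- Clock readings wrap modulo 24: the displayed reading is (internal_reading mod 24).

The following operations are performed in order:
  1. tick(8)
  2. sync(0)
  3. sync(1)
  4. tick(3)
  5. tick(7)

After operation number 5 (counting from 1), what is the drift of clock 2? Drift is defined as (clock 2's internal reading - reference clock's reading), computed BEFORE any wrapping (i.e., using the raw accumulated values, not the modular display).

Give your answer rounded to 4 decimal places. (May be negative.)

Answer: -1.8000

Derivation:
After op 1 tick(8): ref=8.0000 raw=[16.0000 16.0000 7.2000 7.2000]
After op 2 sync(0): ref=8.0000 raw=[8.0000 16.0000 7.2000 7.2000]
After op 3 sync(1): ref=8.0000 raw=[8.0000 8.0000 7.2000 7.2000]
After op 4 tick(3): ref=11.0000 raw=[14.0000 14.0000 9.9000 9.9000]
After op 5 tick(7): ref=18.0000 raw=[28.0000 28.0000 16.2000 16.2000]
Drift of clock 2 after op 5: 16.2000 - 18.0000 = -1.8000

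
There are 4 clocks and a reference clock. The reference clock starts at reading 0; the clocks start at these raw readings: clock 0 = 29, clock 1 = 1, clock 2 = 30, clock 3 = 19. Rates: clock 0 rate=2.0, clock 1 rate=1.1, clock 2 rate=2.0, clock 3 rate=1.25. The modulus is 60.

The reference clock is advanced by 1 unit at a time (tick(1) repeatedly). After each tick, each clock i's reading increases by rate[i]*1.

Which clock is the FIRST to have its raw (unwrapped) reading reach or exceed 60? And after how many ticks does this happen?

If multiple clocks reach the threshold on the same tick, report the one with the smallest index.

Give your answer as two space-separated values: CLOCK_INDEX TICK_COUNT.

Answer: 2 15

Derivation:
clock 0: start=29, rate=2.0, needs 60-29 = 31; ticks = ceil(31/2.0) = ceil(15.5000) = 16; reading at tick 16 = 29 + 2.0*16 = 61.0000
clock 1: start=1, rate=1.1, needs 60-1 = 59; ticks = ceil(59/1.1) = ceil(53.6364) = 54; reading at tick 54 = 1 + 1.1*54 = 60.4000
clock 2: start=30, rate=2.0, needs 60-30 = 30; ticks = ceil(30/2.0) = ceil(15.0000) = 15; reading at tick 15 = 30 + 2.0*15 = 60.0000
clock 3: start=19, rate=1.25, needs 60-19 = 41; ticks = ceil(41/1.25) = ceil(32.8000) = 33; reading at tick 33 = 19 + 1.25*33 = 60.2500
Minimum tick count = 15; winners = [2]; smallest index = 2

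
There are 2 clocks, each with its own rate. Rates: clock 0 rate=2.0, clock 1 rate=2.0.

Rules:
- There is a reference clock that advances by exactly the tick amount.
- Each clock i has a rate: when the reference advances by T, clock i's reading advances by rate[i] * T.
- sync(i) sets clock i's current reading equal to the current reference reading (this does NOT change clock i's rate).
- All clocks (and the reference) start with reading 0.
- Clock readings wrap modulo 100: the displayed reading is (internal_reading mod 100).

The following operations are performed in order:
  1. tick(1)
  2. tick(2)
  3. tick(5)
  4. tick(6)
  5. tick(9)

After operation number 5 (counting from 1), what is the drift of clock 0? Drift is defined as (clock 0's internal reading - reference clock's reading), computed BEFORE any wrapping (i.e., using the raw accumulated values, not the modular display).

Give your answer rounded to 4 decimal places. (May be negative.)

After op 1 tick(1): ref=1.0000 raw=[2.0000 2.0000]
After op 2 tick(2): ref=3.0000 raw=[6.0000 6.0000]
After op 3 tick(5): ref=8.0000 raw=[16.0000 16.0000]
After op 4 tick(6): ref=14.0000 raw=[28.0000 28.0000]
After op 5 tick(9): ref=23.0000 raw=[46.0000 46.0000]
Drift of clock 0 after op 5: 46.0000 - 23.0000 = 23.0000

Answer: 23.0000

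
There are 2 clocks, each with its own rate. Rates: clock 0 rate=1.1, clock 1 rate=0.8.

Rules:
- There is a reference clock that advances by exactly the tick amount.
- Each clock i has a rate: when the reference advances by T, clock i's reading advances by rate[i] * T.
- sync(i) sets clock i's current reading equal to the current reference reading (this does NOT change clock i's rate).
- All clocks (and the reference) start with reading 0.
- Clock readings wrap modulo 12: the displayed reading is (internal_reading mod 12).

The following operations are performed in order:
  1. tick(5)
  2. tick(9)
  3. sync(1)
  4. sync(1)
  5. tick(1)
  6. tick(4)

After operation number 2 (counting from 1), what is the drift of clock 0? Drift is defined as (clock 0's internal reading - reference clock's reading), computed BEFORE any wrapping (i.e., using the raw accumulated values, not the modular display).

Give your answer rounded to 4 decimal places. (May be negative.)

Answer: 1.4000

Derivation:
After op 1 tick(5): ref=5.0000 raw=[5.5000 4.0000]
After op 2 tick(9): ref=14.0000 raw=[15.4000 11.2000]
Drift of clock 0 after op 2: 15.4000 - 14.0000 = 1.4000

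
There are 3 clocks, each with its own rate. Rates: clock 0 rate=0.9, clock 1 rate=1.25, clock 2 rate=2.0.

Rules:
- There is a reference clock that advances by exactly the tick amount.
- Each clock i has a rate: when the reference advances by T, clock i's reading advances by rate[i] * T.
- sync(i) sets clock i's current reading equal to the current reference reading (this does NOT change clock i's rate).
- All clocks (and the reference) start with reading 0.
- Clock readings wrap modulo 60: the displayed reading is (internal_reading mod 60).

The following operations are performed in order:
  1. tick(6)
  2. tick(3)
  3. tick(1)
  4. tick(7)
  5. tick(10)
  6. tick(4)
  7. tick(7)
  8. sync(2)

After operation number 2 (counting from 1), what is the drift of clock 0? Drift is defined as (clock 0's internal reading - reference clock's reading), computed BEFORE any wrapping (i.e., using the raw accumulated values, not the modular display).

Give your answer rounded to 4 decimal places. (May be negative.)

Answer: -0.9000

Derivation:
After op 1 tick(6): ref=6.0000 raw=[5.4000 7.5000 12.0000]
After op 2 tick(3): ref=9.0000 raw=[8.1000 11.2500 18.0000]
Drift of clock 0 after op 2: 8.1000 - 9.0000 = -0.9000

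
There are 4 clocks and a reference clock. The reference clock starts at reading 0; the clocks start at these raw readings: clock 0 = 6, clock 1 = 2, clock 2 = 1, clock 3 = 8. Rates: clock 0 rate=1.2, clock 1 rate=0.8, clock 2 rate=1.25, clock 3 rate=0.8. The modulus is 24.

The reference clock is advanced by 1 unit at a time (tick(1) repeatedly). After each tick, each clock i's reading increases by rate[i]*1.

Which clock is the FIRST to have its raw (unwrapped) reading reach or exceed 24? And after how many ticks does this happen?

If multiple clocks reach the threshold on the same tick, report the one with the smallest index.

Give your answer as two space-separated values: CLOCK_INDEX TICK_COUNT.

Answer: 0 15

Derivation:
clock 0: start=6, rate=1.2, needs 24-6 = 18; ticks = ceil(18/1.2) = ceil(15.0000) = 15; reading at tick 15 = 6 + 1.2*15 = 24.0000
clock 1: start=2, rate=0.8, needs 24-2 = 22; ticks = ceil(22/0.8) = ceil(27.5000) = 28; reading at tick 28 = 2 + 0.8*28 = 24.4000
clock 2: start=1, rate=1.25, needs 24-1 = 23; ticks = ceil(23/1.25) = ceil(18.4000) = 19; reading at tick 19 = 1 + 1.25*19 = 24.7500
clock 3: start=8, rate=0.8, needs 24-8 = 16; ticks = ceil(16/0.8) = ceil(20.0000) = 20; reading at tick 20 = 8 + 0.8*20 = 24.0000
Minimum tick count = 15; winners = [0]; smallest index = 0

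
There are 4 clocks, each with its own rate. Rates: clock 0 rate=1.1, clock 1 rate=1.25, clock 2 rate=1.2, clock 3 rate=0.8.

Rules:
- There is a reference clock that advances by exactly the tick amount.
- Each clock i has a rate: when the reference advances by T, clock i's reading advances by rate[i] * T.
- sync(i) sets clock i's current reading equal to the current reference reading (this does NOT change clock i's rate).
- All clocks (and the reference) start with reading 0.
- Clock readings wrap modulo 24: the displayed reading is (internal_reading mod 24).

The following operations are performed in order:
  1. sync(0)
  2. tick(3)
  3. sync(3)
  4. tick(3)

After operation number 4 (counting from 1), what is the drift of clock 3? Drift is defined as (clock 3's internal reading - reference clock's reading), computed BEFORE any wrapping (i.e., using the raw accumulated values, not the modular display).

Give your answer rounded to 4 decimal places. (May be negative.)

After op 1 sync(0): ref=0.0000 raw=[0.0000 0.0000 0.0000 0.0000]
After op 2 tick(3): ref=3.0000 raw=[3.3000 3.7500 3.6000 2.4000]
After op 3 sync(3): ref=3.0000 raw=[3.3000 3.7500 3.6000 3.0000]
After op 4 tick(3): ref=6.0000 raw=[6.6000 7.5000 7.2000 5.4000]
Drift of clock 3 after op 4: 5.4000 - 6.0000 = -0.6000

Answer: -0.6000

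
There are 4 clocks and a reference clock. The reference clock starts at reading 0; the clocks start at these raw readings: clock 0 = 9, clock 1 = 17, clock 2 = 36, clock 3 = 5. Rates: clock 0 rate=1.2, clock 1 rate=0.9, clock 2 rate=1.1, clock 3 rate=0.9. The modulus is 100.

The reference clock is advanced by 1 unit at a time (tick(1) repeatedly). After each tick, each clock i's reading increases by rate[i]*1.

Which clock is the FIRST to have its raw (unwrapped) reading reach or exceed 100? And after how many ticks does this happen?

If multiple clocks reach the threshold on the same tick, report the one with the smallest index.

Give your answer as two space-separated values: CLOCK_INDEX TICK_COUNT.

Answer: 2 59

Derivation:
clock 0: start=9, rate=1.2, needs 100-9 = 91; ticks = ceil(91/1.2) = ceil(75.8333) = 76; reading at tick 76 = 9 + 1.2*76 = 100.2000
clock 1: start=17, rate=0.9, needs 100-17 = 83; ticks = ceil(83/0.9) = ceil(92.2222) = 93; reading at tick 93 = 17 + 0.9*93 = 100.7000
clock 2: start=36, rate=1.1, needs 100-36 = 64; ticks = ceil(64/1.1) = ceil(58.1818) = 59; reading at tick 59 = 36 + 1.1*59 = 100.9000
clock 3: start=5, rate=0.9, needs 100-5 = 95; ticks = ceil(95/0.9) = ceil(105.5556) = 106; reading at tick 106 = 5 + 0.9*106 = 100.4000
Minimum tick count = 59; winners = [2]; smallest index = 2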